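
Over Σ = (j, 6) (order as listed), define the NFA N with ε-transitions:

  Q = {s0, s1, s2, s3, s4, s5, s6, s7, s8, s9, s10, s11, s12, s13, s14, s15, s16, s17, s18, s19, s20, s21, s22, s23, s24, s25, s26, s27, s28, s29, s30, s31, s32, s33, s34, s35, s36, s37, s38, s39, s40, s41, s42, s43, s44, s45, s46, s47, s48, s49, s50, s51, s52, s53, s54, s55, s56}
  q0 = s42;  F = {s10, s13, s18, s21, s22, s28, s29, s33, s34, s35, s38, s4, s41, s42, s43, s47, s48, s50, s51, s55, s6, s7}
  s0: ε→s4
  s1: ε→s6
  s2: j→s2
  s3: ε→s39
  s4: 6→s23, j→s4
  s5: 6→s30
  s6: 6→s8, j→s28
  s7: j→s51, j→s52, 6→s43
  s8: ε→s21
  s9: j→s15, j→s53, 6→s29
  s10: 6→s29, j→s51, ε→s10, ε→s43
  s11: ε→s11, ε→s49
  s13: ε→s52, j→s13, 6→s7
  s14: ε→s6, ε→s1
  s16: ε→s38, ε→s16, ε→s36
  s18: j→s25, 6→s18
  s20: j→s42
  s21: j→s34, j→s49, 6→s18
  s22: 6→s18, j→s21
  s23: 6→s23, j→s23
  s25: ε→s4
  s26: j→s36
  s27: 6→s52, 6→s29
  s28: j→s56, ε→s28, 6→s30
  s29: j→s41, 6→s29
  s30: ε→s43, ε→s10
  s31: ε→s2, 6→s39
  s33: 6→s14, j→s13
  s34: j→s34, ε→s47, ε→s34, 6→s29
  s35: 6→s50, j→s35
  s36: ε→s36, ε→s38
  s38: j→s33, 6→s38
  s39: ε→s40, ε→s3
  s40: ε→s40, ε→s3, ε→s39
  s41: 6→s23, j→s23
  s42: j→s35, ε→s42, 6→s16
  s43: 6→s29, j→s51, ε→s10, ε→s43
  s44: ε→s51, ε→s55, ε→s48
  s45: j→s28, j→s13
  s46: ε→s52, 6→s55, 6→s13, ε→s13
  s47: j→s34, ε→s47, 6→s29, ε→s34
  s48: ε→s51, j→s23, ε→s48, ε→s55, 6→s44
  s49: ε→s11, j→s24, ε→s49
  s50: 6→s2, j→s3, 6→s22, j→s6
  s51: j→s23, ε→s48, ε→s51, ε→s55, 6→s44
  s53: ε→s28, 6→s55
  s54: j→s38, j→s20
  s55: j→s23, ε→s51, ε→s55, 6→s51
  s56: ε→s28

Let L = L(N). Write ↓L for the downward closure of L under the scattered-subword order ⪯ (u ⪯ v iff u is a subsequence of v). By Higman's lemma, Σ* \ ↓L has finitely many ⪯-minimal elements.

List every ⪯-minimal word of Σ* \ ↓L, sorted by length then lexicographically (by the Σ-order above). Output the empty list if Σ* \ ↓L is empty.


min(Σ*\↓L) = [j666j6, 6jj6jj].

|Q|=57, |F|=22, |δ|=118 (50 ε).
min D↑ (19 st, q0=0, F={17}): 0:j→1,6→2 1:j→1,6→3 2:j→4,6→2 3:j→5,6→6 4:j→7,6→5 5:j→8,6→9 6:j→9,6→10 7:j→7,6→11 8:j→8,6→12 9:j→13,6→10 10:j→14,6→10 11:j→15,6→12 12:j→15,6→16 13:j→13,6→16 14:j→14,6→17 15:j→17,6→15 16:j→18,6→16 17:j→17,6→17 18:j→17,6→17 (ε-aug+det+¬).
'j666j6': |S_i|=[40, 36, 33, 22, 10, 4, 1] end={s23} ∉↓L; 6/6 deletions ∈↓L.
'6jj6jj': N↓-sim [40, 38, 33, 23, 12, 7, 1] end={s23} — reject; 6/6 single-dels accept.
2 minimals (antichain).


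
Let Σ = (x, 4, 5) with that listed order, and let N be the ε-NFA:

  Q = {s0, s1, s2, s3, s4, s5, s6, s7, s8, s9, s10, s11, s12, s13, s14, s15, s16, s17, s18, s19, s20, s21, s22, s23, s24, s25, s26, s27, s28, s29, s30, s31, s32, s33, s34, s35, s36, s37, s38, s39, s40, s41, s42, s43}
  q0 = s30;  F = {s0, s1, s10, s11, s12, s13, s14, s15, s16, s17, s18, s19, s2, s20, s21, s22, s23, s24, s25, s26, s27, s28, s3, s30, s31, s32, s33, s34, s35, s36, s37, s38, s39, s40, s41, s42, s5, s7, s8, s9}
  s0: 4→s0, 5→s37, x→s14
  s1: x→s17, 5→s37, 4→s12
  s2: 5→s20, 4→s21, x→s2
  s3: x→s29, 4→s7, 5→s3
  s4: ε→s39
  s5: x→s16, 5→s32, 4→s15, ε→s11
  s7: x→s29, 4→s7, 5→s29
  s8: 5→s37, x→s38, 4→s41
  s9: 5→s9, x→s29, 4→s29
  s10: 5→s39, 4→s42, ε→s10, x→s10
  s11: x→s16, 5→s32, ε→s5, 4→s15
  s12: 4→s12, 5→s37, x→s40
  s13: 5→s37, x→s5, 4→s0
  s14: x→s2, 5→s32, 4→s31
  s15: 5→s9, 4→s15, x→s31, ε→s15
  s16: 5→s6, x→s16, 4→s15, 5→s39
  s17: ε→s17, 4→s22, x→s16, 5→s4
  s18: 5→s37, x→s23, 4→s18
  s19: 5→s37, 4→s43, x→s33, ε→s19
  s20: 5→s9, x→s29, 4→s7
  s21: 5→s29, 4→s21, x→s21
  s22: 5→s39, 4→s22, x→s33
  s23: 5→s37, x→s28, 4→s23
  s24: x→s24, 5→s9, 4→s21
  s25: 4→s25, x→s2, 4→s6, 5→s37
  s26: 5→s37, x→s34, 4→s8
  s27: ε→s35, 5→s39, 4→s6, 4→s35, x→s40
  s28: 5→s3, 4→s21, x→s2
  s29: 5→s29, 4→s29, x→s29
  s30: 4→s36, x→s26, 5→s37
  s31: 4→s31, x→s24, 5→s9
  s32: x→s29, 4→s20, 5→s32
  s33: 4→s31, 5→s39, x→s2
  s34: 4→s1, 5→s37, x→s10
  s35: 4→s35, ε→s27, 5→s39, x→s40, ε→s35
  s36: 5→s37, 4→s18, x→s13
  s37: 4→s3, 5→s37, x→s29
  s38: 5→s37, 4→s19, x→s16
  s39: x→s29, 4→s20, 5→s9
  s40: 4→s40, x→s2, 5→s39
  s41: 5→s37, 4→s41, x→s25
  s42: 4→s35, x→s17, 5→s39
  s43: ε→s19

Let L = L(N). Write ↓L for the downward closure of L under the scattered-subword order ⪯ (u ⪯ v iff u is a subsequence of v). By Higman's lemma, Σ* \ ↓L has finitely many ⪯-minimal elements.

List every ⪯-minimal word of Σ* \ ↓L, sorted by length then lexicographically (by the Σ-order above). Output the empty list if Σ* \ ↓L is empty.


Antichain: [5x, 5445, xxx554, 4xx454, 44xx45].

|Q|=44, |F|=40, |δ|=137 (11 ε).
min D↑ (39 st, q0=0, F={8}): 0:x→1,4→2,5→3 1:x→4,4→5,5→3 2:x→6,4→7,5→3 3:x→8,4→9,5→3 4:x→10,4→11,5→3 5:x→12,4→13,5→3 6:x→14,4→15,5→3 7:x→16,4→7,5→3 8:x→8,4→8,5→8 9:x→8,4→17,5→9 10:x→10,4→18,5→19 11:x→20,4→21,5→3 12:x→22,4→23,5→3 13:x→24,4→13,5→3 14:x→22,4→25,5→26 15:x→27,4→15,5→3 16:x→28,4→16,5→3 17:x→8,4→17,5→8 18:x→20,4→29,5→19 19:x→8,4→30,5→31 20:x→22,4→32,5→19 21:x→33,4→21,5→3 22:x→22,4→25,5→19 23:x→34,4→23,5→3 24:x→35,4→24,5→3 25:x→36,4→25,5→31 26:x→8,4→30,5→26 27:x→35,4→36,5→26 28:x→35,4→37,5→9 29:x→33,4→29,5→19 30:x→8,4→17,5→31 31:x→8,4→8,5→31 32:x→34,4→32,5→19 33:x→35,4→33,5→19 34:x→35,4→36,5→19 35:x→35,4→37,5→30 36:x→38,4→36,5→31 37:x→37,4→37,5→8 38:x→38,4→37,5→31 (ε-aug+det+¬).
'5x': |S_i|=[44, 10, 1] end={s29} rej; 2/2 single-dels accept.
'5445': run [44, 10, 5, 2, 1] end={s29} rej; 4/4 del acc.
'xxx554': |S_i|=[44, 41, 35, 21, 7, 2, 1] end={s29} rej; 6/6 del acc.
'4xx454': run [44, 40, 31, 19, 8, 2, 1] end={s29} — reject; 6/6 deletions ∈↓L.
'44xx45': run [44, 40, 29, 19, 9, 3, 1] end={s29} ∉↓L; 6/6 del acc.
5 minimals (antichain).


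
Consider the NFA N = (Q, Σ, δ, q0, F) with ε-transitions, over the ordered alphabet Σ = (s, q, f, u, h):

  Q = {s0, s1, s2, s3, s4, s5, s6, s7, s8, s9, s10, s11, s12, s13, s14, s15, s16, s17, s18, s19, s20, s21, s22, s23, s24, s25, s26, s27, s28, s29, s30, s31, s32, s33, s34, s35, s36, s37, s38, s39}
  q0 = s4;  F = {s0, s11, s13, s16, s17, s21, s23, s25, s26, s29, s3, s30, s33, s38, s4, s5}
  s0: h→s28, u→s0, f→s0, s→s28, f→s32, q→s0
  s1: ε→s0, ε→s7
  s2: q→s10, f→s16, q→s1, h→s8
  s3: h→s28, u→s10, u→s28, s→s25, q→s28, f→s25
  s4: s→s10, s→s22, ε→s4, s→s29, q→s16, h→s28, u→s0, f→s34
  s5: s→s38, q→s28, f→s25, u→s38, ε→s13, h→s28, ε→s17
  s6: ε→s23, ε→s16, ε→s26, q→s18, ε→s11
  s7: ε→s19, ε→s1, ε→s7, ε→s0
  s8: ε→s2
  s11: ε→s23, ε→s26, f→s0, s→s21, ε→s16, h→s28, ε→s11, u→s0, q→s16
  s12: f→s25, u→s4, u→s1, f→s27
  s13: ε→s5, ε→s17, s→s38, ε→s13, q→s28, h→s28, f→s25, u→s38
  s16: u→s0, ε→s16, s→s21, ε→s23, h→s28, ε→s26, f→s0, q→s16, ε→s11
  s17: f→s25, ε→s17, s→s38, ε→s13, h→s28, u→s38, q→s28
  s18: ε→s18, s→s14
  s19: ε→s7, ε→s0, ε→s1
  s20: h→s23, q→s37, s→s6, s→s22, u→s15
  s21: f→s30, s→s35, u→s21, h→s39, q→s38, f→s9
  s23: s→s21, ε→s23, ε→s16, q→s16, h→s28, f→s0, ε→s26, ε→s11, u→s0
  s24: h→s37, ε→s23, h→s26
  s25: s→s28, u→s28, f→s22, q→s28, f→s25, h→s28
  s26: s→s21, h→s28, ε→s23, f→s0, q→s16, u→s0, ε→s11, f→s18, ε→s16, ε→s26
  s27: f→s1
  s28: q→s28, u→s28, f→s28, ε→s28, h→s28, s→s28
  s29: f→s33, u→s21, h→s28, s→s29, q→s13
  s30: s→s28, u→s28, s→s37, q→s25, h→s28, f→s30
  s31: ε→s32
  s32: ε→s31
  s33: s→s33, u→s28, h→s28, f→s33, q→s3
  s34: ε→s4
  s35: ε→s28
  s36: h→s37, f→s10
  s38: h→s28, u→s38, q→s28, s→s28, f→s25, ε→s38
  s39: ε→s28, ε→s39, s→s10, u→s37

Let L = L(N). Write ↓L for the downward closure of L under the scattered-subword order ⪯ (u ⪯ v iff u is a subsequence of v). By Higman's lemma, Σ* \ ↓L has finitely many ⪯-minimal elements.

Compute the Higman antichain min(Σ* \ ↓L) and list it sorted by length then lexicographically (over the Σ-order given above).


|Q|=40, |F|=16, |δ|=163 (48 ε).
min D↑ (12 st, q0=0, F={4}): 0:s→1,q→2,f→0,u→3,h→4 1:s→1,q→5,f→6,u→7,h→4 2:s→7,q→2,f→3,u→3,h→4 3:s→4,q→3,f→3,u→3,h→4 4:s→4,q→4,f→4,u→4,h→4 5:s→8,q→4,f→9,u→8,h→4 6:s→6,q→10,f→6,u→4,h→4 7:s→4,q→8,f→11,u→7,h→4 8:s→4,q→4,f→9,u→8,h→4 9:s→4,q→4,f→9,u→4,h→4 10:s→9,q→4,f→9,u→4,h→4 11:s→4,q→9,f→11,u→4,h→4.
'h': N↓-sim [28, 4] end={s10,s28,s37,s39} — reject; 1/1 deletions ∈↓L.
'us': |S_i|=[28, 14, 4] end={s10,s28,s35,s37} — reject; 2/2 single-dels accept.
'sqq': |S_i|=[28, 18, 9, 1] end={s28} ∉↓L; 3/3 single-dels accept.
'sfu': |S_i|=[28, 18, 9, 2] end={s10,s28} rej; 3/3 del acc.
'qss': run [28, 24, 12, 4] end={s10,s28,s35,s37} rej; 3/3 del acc.
'qfs': |S_i|=[28, 24, 11, 3] end={s14,s28,s37} ∉↓L; 3/3 del acc.
6 obstructions.

Antichain: [h, us, sqq, sfu, qss, qfs].


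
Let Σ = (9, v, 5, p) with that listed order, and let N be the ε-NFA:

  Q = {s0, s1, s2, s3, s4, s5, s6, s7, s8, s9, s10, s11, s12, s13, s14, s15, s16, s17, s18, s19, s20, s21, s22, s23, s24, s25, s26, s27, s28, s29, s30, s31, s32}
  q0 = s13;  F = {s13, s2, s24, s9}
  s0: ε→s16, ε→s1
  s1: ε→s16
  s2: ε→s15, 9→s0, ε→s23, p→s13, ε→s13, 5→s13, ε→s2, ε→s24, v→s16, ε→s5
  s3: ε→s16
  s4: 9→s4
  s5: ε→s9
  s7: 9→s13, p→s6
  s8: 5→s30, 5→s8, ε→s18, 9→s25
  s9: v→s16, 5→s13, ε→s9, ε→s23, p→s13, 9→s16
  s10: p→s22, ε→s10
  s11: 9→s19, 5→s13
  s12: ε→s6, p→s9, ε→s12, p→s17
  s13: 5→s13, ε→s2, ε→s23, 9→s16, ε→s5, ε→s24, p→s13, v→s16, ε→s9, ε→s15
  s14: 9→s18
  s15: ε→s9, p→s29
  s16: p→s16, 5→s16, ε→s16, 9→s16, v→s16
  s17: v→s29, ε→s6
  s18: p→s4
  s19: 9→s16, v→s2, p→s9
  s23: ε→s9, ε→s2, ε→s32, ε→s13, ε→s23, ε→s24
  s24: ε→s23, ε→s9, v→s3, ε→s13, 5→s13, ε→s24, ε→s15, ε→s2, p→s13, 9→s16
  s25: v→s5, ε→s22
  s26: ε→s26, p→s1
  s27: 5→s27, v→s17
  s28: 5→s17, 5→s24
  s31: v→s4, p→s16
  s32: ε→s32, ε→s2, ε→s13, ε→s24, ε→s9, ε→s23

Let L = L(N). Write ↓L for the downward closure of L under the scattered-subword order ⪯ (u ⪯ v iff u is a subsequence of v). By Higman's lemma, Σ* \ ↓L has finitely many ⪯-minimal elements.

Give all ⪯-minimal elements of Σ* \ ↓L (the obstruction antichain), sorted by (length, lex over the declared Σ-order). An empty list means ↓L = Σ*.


|Q|=33, |F|=4, |δ|=92 (46 ε).
min D↑ (2 st, q0=0, F={1}): 0:9→1,v→1,5→0,p→0 1:9→1,v→1,5→1,p→1 (ε-aug+det+¬).
'9': N↓-sim [13, 3] end={s0,s1,s16} ∉↓L; 1/1 deletions ∈↓L.
'v': |S_i|=[13, 2] end={s16,s3} ∉↓L; 1/1 single-dels accept.
2 words, ⪯-incomp.

min(Σ*\↓L) = [9, v].


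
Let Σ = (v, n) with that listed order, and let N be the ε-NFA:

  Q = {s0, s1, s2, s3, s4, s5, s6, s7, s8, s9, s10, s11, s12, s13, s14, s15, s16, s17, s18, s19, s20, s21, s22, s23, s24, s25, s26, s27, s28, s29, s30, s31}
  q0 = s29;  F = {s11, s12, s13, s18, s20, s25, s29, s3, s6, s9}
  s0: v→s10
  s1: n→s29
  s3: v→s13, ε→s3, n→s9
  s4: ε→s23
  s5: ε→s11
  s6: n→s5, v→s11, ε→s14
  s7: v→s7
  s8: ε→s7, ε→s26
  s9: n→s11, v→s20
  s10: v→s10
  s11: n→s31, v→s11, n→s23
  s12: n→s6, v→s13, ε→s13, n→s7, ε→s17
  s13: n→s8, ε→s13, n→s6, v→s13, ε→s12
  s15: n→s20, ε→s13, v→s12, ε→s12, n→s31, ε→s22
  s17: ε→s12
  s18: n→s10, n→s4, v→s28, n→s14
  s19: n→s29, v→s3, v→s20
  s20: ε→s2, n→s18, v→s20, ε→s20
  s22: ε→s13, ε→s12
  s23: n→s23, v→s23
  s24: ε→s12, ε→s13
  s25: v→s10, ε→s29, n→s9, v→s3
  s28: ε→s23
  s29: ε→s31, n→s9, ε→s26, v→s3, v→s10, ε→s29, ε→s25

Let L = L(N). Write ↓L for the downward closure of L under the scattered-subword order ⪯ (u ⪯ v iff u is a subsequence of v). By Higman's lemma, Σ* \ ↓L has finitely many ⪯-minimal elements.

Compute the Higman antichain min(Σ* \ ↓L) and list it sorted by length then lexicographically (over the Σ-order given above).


|Q|=32, |F|=10, |δ|=65 (26 ε).
min D↑ (9 st, q0=0, F={8}): 0:v→1,n→2 1:v→3,n→2 2:v→4,n→5 3:v→3,n→6 4:v→4,n→7 5:v→5,n→8 6:v→5,n→5 7:v→8,n→8 8:v→8,n→8 (ε-aug+det+¬).
'nnn': run [22, 16, 9, 5] end={s10,s14,s23,s31,s4} rej; 3/3 deletions ∈↓L.
'nvnv': |S_i|=[22, 16, 11, 7, 3] end={s10,s23,s28} ∉↓L; 4/4 single-dels accept.
'vvnvn': N↓-sim [22, 20, 18, 13, 6, 2] end={s23,s31} ∉↓L; 5/5 single-dels accept.
3 minimals (antichain).

Antichain: [nnn, nvnv, vvnvn].


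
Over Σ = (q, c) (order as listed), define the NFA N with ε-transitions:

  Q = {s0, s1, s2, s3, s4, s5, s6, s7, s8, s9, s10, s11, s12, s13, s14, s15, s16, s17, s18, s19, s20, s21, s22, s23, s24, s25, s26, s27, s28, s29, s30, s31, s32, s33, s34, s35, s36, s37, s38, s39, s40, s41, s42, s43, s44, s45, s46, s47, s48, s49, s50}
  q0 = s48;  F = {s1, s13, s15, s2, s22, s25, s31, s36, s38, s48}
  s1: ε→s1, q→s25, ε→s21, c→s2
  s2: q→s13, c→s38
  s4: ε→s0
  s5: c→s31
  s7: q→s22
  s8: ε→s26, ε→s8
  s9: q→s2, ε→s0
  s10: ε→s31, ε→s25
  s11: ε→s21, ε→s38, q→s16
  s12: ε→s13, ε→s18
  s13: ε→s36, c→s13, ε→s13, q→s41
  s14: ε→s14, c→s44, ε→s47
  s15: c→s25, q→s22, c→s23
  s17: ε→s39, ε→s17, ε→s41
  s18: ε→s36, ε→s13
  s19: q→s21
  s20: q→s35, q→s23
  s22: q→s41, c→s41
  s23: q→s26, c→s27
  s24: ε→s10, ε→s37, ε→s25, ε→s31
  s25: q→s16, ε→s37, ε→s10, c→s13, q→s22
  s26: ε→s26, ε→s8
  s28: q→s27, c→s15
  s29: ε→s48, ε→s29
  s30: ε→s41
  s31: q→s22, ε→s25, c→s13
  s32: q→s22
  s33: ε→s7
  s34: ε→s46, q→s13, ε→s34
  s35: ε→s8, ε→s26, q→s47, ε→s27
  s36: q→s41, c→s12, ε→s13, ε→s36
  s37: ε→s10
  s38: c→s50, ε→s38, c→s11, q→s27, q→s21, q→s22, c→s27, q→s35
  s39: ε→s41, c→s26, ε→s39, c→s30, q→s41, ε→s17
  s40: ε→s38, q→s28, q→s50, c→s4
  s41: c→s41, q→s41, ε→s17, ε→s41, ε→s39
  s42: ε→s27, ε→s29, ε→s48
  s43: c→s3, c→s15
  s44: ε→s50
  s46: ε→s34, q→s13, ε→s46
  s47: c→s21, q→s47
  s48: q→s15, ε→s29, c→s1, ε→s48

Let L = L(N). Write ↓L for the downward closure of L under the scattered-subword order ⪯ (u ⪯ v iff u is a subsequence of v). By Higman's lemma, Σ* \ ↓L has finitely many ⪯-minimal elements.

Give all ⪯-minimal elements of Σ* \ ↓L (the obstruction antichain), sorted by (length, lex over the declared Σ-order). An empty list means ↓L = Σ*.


|Q|=51, |F|=10, |δ|=113 (58 ε).
min D↑ (9 st, q0=0, F={6}): 0:q→1,c→2 1:q→3,c→4 2:q→4,c→5 3:q→6,c→6 4:q→3,c→7 5:q→7,c→8 6:q→6,c→6 7:q→6,c→7 8:q→3,c→8.
'qqq': |S_i|=[29, 22, 10, 8] end={s17,s21,s26,s30,s39,s41,s47,s8} ∉↓L; 3/3 single-dels accept.
'qqc': N↓-sim [29, 22, 10, 7] end={s17,s21,s26,s30,s39,s41,s8} — reject; 3/3 del acc.
'qccq': run [29, 22, 19, 11, 6] end={s17,s26,s30,s39,s41,s8} ∉↓L; 4/4 single-dels accept.
'cqcq': |S_i|=[29, 26, 20, 11, 6] end={s17,s26,s30,s39,s41,s8} rej; 4/4 del acc.
'ccqq': N↓-sim [29, 26, 20, 16, 8] end={s17,s21,s26,s30,s39,s41,s47,s8} — reject; 4/4 del acc.
'cccqc': |S_i|=[29, 26, 20, 19, 12, 7] end={s17,s21,s26,s30,s39,s41,s8} — reject; 5/5 deletions ∈↓L.
6 minimals (antichain).

A = [qqq, qqc, qccq, cqcq, ccqq, cccqc].


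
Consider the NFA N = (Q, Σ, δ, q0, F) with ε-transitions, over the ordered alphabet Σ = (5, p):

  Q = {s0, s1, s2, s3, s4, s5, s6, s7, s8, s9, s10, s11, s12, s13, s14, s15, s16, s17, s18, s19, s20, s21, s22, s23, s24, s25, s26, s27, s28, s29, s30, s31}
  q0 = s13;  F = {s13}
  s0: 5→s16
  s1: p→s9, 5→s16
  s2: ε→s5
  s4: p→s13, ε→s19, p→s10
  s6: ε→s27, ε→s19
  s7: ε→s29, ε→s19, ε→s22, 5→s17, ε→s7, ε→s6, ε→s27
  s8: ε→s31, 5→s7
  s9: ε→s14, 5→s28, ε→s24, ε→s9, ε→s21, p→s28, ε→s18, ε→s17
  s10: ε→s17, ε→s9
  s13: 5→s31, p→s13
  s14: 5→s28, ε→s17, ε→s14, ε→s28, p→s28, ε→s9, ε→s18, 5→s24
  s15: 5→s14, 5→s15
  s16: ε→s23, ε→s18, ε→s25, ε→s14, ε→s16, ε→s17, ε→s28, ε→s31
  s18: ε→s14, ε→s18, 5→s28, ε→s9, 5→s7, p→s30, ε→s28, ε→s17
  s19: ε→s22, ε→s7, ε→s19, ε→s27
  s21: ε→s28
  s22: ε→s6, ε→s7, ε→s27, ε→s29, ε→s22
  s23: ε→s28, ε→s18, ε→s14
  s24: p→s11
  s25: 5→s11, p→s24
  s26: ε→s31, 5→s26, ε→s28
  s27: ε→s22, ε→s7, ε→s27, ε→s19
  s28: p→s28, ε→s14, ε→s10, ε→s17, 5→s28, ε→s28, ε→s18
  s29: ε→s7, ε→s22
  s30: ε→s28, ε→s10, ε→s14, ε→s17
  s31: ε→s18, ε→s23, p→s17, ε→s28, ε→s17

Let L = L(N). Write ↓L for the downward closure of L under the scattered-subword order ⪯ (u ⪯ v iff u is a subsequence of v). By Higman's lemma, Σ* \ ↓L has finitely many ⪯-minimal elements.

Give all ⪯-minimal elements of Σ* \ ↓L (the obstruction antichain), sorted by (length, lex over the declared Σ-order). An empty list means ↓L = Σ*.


min(Σ*\↓L) = [5].

|Q|=32, |F|=1, |δ|=97 (71 ε).
min D↑ (2 st, q0=0, F={1}): 0:5→1,p→0 1:5→1,p→1.
'5': N↓-sim [19, 18] end={s10,s11,s14,s17,s18,s19,s21,s22,s23,s24,s27,s28,…} — reject; 1/1 deletions ∈↓L.
1 minimals (antichain).


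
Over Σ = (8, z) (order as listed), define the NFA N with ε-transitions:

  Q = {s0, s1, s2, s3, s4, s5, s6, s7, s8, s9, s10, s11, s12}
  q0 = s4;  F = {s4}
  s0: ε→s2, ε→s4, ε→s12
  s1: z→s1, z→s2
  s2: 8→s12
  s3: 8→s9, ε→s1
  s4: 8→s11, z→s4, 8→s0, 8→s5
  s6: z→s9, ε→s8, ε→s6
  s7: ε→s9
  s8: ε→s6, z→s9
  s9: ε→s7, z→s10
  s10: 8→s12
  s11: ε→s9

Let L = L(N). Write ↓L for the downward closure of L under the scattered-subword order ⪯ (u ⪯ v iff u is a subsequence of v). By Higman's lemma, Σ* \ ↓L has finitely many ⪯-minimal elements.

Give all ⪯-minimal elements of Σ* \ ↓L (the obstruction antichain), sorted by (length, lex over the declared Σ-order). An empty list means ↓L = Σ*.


Antichain: [].

|Q|=13, |F|=1, |δ|=22 (10 ε).
min D↑ (1 st, q0=0, F={}): 0:8→0,z→0 (ε-aug+det+¬).
L(D↑) = ∅; no obstructions.


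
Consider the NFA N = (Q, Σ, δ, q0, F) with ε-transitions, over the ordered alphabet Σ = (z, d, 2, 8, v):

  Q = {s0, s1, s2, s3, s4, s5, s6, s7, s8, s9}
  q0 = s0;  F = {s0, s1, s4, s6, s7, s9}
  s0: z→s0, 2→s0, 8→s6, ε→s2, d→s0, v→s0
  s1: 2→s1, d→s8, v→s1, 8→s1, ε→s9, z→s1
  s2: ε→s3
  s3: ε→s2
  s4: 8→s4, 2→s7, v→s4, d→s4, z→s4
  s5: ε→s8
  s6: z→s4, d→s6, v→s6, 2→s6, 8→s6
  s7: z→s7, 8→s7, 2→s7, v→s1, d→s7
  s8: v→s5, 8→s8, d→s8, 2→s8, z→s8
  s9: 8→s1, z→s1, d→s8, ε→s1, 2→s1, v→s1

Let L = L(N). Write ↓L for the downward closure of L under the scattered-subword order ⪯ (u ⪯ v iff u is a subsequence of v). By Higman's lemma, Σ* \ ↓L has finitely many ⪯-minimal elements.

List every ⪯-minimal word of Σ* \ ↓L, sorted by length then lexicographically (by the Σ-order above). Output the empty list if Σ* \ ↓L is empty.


Antichain: [8z2vd].

|Q|=10, |F|=6, |δ|=41 (6 ε).
min D↑ (6 st, q0=0, F={5}): 0:z→0,d→0,2→0,8→1,v→0 1:z→2,d→1,2→1,8→1,v→1 2:z→2,d→2,2→3,8→2,v→2 3:z→3,d→3,2→3,8→3,v→4 4:z→4,d→5,2→4,8→4,v→4 5:z→5,d→5,2→5,8→5,v→5 [Hopcroft].
'8z2vd': N↓-sim [10, 7, 6, 5, 4, 2] end={s5,s8} — reject; 5/5 deletions ∈↓L.
1 words, ⪯-incomp.


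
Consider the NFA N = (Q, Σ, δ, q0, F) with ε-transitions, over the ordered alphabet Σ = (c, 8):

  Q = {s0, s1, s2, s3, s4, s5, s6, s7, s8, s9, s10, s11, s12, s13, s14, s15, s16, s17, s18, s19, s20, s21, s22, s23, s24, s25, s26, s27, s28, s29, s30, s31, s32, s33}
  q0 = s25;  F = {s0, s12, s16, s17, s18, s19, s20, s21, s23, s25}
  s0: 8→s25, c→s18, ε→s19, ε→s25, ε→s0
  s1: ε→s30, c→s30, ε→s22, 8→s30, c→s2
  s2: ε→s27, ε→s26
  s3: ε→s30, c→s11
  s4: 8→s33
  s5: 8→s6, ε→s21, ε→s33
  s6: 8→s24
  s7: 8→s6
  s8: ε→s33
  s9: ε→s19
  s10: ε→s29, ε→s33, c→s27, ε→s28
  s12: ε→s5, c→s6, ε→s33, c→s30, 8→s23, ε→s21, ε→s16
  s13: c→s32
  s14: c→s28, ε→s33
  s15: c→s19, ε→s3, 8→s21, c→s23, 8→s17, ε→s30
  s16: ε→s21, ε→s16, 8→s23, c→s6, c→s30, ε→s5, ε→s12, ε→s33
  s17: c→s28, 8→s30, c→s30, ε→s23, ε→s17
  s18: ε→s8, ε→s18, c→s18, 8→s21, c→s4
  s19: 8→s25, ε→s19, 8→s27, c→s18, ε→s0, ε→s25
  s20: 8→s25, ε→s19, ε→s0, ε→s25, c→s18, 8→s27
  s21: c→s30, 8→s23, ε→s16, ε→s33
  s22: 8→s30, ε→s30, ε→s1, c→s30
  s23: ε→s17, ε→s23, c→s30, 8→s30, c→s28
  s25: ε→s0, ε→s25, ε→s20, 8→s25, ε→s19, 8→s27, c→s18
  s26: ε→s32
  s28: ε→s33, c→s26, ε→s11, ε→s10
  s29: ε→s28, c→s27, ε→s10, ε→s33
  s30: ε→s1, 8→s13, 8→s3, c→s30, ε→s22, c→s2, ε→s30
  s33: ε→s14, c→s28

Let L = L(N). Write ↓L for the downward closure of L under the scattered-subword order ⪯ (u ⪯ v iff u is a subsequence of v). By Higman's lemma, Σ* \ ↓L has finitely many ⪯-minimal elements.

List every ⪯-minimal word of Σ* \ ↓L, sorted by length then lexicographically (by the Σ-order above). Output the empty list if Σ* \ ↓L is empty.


|Q|=34, |F|=10, |δ|=110 (58 ε).
min D↑ (5 st, q0=0, F={3}): 0:c→1,8→0 1:c→1,8→2 2:c→3,8→4 3:c→3,8→3 4:c→3,8→3 (ε-aug+det+¬).
'c8c': run [30, 26, 23, 17] end={s1,s10,s11,s13,s14,s2,s22,s24,s26,s27,s28,s29,…} — reject; 3/3 deletions ∈↓L.
'c888': N↓-sim [30, 26, 23, 19, 11] end={s1,s11,s13,s2,s22,s24,s26,s27,s3,s30,s32} ∉↓L; 4/4 single-dels accept.
2 words, ⪯-incomp.

Antichain: [c8c, c888].


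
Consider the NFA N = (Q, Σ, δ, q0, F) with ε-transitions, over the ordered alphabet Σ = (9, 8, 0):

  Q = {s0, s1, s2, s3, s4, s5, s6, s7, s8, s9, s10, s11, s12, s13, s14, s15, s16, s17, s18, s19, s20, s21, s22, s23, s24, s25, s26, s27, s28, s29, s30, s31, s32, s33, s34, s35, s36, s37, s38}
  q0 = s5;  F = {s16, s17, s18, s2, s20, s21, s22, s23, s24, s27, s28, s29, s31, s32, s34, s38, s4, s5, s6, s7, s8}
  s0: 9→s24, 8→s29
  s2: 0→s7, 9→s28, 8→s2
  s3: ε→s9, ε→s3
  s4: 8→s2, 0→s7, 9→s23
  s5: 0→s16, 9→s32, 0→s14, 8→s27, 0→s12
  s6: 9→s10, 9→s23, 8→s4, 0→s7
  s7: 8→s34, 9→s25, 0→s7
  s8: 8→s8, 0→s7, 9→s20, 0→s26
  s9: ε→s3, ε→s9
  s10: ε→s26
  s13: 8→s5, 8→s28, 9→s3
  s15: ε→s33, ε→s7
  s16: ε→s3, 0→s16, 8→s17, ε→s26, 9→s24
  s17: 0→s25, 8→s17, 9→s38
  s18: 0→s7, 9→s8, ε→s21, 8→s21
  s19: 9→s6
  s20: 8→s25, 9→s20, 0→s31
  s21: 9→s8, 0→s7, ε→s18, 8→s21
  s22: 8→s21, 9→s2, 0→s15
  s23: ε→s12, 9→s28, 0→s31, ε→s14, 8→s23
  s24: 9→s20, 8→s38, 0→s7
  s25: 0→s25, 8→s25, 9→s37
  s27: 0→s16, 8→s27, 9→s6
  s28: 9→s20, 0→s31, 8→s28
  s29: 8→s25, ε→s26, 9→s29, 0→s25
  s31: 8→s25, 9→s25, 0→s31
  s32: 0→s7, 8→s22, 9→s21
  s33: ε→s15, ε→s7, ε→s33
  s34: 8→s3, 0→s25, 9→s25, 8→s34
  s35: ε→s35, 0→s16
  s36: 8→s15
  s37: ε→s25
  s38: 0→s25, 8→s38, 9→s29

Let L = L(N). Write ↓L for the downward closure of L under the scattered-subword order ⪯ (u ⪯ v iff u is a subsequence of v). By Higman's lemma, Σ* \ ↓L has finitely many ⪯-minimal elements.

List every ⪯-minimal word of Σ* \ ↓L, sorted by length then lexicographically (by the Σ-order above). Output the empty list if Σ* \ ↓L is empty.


|Q|=39, |F|=21, |δ|=98 (19 ε).
min D↑ (21 st, q0=0, F={12}): 0:9→1,8→2,0→3 1:9→4,8→5,0→6 2:9→7,8→2,0→3 3:9→8,8→9,0→3 4:9→10,8→4,0→6 5:9→11,8→4,0→6 6:9→12,8→13,0→6 7:9→14,8→15,0→6 8:9→16,8→17,0→6 9:9→17,8→9,0→12 10:9→16,8→10,0→6 11:9→18,8→11,0→6 12:9→12,8→12,0→12 13:9→12,8→13,0→12 14:9→18,8→14,0→19 15:9→14,8→11,0→6 16:9→16,8→12,0→19 17:9→20,8→17,0→12 18:9→16,8→18,0→19 19:9→12,8→12,0→19 20:9→20,8→12,0→12.
'909': run [31, 27, 10, 2] end={s25,s37} — reject; 3/3 single-dels accept.
'080': |S_i|=[31, 18, 9, 2] end={s25,s37} ∉↓L; 3/3 del acc.
'0998': run [31, 18, 12, 6, 2] end={s25,s37} ∉↓L; 4/4 del acc.
'99998': run [31, 27, 19, 12, 6, 2] end={s25,s37} — reject; 5/5 del acc.
'89908': run [31, 29, 21, 11, 3, 2] end={s25,s37} rej; 5/5 single-dels accept.
'988998': |S_i|=[31, 27, 23, 19, 12, 6, 2] end={s25,s37} — reject; 6/6 del acc.
6 minimals (antichain).

A = [909, 080, 0998, 99998, 89908, 988998].


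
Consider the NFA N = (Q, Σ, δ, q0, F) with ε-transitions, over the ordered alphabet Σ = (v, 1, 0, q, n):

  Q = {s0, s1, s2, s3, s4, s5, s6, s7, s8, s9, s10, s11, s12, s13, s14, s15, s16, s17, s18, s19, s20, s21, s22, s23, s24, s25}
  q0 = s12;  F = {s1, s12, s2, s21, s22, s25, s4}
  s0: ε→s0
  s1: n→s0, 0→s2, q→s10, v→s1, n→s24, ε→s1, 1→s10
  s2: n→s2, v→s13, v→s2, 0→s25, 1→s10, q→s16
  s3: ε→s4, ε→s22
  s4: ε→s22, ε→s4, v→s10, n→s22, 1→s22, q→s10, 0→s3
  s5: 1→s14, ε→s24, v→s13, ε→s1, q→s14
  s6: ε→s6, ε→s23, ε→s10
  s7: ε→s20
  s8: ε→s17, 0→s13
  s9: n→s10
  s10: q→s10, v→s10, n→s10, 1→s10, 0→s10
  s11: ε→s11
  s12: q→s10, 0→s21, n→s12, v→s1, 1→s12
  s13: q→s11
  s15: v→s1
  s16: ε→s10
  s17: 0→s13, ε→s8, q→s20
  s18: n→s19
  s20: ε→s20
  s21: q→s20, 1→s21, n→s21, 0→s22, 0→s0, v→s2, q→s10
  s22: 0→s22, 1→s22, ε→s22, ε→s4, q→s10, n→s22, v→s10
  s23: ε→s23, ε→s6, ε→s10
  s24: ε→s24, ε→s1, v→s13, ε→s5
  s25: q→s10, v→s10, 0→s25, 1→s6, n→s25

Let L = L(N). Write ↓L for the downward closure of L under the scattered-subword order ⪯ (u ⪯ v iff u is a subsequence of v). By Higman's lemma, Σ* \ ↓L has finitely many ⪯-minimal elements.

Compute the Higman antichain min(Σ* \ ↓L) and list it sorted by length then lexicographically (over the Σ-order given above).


Antichain: [q, v1, 00v].

|Q|=26, |F|=7, |δ|=80 (25 ε).
min D↑ (7 st, q0=0, F={3}): 0:v→1,1→0,0→2,q→3,n→0 1:v→1,1→3,0→4,q→3,n→1 2:v→4,1→2,0→5,q→3,n→2 3:v→3,1→3,0→3,q→3,n→3 4:v→4,1→3,0→6,q→3,n→4 5:v→3,1→5,0→5,q→3,n→5 6:v→3,1→3,0→6,q→3,n→6.
'q': N↓-sim [19, 5] end={s10,s11,s14,s16,s20} — reject; 1/1 single-dels accept.
'v1': N↓-sim [19, 13, 4] end={s10,s14,s23,s6} rej; 2/2 deletions ∈↓L.
'00v': run [19, 14, 8, 1] end={s10} ∉↓L; 3/3 deletions ∈↓L.
3 minimals (antichain).


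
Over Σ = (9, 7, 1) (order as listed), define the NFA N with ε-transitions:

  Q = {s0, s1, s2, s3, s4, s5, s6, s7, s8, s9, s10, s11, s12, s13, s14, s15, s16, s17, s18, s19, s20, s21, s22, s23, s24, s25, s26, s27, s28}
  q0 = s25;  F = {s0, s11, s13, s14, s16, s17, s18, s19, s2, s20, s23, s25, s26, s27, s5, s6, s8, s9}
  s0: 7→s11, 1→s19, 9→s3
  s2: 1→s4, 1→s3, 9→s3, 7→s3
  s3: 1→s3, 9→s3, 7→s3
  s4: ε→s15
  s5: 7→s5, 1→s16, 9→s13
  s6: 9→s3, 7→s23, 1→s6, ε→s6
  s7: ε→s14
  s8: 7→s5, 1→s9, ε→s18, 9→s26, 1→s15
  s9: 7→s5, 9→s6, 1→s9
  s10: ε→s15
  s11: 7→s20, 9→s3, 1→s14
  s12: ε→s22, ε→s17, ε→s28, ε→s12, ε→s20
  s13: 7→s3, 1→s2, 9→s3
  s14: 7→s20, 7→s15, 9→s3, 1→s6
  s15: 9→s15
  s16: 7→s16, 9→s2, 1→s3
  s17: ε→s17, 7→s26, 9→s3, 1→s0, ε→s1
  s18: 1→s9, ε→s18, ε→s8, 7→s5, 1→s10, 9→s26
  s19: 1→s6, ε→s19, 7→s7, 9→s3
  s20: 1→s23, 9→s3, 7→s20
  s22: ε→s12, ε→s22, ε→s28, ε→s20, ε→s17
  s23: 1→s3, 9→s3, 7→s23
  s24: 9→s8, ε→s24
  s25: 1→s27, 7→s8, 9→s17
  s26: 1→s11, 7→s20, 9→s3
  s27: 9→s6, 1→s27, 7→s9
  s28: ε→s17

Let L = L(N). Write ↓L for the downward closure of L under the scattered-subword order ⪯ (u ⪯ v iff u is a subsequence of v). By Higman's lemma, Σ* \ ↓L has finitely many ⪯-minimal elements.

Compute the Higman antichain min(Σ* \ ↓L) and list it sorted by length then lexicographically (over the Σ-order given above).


|Q|=29, |F|=18, |δ|=85 (22 ε).
min D↑ (18 st, q0=0, F={4}): 0:9→1,7→2,1→3 1:9→4,7→5,1→6 2:9→5,7→7,1→8 3:9→9,7→8,1→3 4:9→4,7→4,1→4 5:9→4,7→10,1→11 6:9→4,7→11,1→12 7:9→13,7→7,1→14 8:9→9,7→7,1→8 9:9→4,7→15,1→9 10:9→4,7→10,1→15 11:9→4,7→10,1→16 12:9→4,7→16,1→9 13:9→4,7→4,1→17 14:9→17,7→14,1→4 15:9→4,7→15,1→4 16:9→4,7→10,1→9 17:9→4,7→4,1→4 [Hopcroft].
'99': run [24, 16, 2] end={s15,s3} — reject; 2/2 single-dels accept.
'7797': N↓-sim [24, 18, 9, 5, 1] end={s3} ∉↓L; 4/4 del acc.
'7711': |S_i|=[24, 18, 9, 6, 3] end={s15,s3,s4} ∉↓L; 4/4 single-dels accept.
'1971': |S_i|=[24, 18, 7, 2, 1] end={s3} — reject; 4/4 del acc.
'911171': N↓-sim [24, 16, 12, 9, 3, 2, 1] end={s3} ∉↓L; 6/6 del acc.
5 obstructions.

min(Σ*\↓L) = [99, 7797, 7711, 1971, 911171].


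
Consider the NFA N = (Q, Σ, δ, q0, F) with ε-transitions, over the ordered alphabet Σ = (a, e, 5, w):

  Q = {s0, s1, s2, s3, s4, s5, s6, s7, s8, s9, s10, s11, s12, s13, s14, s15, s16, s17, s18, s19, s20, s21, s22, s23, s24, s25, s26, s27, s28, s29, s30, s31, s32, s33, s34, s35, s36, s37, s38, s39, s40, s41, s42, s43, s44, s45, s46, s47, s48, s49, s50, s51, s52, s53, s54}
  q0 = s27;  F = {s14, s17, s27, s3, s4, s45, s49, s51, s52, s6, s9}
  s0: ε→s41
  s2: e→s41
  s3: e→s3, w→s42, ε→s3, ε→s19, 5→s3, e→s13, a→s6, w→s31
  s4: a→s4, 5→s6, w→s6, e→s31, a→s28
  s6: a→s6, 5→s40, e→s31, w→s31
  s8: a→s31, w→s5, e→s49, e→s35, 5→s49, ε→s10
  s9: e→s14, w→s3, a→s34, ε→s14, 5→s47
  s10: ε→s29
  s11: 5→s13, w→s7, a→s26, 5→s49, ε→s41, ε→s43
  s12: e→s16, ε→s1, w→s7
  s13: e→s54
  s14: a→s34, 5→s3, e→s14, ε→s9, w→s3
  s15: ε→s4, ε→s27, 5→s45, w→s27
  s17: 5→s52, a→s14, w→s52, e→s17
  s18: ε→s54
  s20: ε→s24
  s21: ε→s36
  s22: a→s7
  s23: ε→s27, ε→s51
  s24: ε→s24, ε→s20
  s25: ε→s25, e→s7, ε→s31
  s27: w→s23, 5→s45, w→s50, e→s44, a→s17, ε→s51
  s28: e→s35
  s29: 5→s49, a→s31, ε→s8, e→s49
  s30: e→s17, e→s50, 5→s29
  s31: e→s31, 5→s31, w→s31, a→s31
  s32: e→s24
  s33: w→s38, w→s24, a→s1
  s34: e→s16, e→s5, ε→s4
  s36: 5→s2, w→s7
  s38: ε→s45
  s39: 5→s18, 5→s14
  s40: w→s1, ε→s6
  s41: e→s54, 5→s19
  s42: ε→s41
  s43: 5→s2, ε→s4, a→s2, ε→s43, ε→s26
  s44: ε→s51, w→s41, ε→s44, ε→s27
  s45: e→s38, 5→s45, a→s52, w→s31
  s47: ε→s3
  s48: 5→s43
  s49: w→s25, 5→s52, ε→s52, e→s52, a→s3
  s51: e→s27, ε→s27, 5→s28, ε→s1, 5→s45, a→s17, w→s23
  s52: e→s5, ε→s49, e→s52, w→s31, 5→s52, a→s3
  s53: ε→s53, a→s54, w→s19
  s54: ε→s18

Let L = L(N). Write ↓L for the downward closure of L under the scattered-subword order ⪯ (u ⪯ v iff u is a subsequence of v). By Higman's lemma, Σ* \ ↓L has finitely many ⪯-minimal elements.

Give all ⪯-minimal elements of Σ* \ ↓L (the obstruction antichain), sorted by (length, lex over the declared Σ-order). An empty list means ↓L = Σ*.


|Q|=55, |F|=11, |δ|=137 (40 ε).
min D↑ (9 st, q0=0, F={5}): 0:a→1,e→0,5→2,w→0 1:a→3,e→1,5→4,w→4 2:a→4,e→2,5→2,w→5 3:a→6,e→3,5→7,w→7 4:a→7,e→4,5→4,w→5 5:a→5,e→5,5→5,w→5 6:a→6,e→5,5→8,w→8 7:a→8,e→7,5→7,w→5 8:a→8,e→5,5→8,w→5.
'5w': N↓-sim [32, 21, 9] end={s1,s18,s19,s25,s31,s41,s42,s54,s7} ∉↓L; 2/2 del acc.
'aww': N↓-sim [32, 25, 16, 9] end={s1,s18,s19,s25,s31,s41,s42,s54,s7} rej; 3/3 single-dels accept.
'aaae': N↓-sim [32, 25, 20, 10, 4] end={s16,s31,s35,s5} — reject; 4/4 single-dels accept.
3 words, ⪯-incomp.

Antichain: [5w, aww, aaae].


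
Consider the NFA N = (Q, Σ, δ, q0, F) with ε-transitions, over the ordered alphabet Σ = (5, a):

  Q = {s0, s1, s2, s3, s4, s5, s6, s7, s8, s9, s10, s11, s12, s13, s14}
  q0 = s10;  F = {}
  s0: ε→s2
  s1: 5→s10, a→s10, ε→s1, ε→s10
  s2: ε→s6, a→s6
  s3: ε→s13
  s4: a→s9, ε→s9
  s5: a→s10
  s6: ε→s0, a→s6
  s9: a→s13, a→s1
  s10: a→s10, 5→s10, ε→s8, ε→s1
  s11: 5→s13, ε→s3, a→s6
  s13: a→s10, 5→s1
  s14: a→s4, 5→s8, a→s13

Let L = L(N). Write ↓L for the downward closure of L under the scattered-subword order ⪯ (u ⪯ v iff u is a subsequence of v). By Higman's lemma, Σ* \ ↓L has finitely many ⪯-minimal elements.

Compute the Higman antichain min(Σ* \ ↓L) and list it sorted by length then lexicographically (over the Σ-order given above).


min(Σ*\↓L) = [ε].

|Q|=15, |F|=0, |δ|=27 (10 ε).
min D↑ (1 st, q0=0, F={0}): 0:5→0,a→0.
ε ∈ L(D↑) — L = ∅.


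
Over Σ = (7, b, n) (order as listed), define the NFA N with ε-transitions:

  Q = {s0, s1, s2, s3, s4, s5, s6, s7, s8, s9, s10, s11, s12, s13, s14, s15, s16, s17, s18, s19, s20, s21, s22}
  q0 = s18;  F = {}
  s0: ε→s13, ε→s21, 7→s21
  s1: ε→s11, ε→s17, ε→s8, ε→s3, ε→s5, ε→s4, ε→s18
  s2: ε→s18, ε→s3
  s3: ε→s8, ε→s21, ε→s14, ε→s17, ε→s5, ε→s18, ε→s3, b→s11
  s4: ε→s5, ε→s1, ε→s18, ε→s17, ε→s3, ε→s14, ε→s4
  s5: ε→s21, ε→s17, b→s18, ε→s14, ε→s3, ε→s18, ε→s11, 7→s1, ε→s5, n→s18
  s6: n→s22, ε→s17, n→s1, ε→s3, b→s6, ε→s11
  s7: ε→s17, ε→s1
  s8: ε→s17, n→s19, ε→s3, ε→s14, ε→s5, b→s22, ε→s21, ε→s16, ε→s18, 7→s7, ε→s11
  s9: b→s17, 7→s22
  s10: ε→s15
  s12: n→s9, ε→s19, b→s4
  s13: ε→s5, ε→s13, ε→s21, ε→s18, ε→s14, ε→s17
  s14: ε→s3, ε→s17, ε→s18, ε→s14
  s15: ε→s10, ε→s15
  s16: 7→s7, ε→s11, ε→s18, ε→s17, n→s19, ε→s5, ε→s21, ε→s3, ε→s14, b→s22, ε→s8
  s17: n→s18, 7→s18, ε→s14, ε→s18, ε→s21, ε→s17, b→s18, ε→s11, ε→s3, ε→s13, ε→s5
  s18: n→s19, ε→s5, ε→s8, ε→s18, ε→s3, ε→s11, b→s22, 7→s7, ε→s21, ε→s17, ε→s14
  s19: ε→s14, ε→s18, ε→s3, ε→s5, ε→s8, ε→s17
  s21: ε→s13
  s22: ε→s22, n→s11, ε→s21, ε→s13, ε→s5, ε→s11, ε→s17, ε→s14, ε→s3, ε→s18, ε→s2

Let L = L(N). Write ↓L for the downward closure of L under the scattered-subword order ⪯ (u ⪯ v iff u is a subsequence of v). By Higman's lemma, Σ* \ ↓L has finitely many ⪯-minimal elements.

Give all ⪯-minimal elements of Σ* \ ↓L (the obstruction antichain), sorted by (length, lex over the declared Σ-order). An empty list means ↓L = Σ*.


Antichain: [ε].

|Q|=23, |F|=0, |δ|=125 (100 ε).
min D↑ (1 st, q0=0, F={0}): 0:7→0,b→0,n→0 [Hopcroft].
ε ∈ L(D↑) — L = ∅.


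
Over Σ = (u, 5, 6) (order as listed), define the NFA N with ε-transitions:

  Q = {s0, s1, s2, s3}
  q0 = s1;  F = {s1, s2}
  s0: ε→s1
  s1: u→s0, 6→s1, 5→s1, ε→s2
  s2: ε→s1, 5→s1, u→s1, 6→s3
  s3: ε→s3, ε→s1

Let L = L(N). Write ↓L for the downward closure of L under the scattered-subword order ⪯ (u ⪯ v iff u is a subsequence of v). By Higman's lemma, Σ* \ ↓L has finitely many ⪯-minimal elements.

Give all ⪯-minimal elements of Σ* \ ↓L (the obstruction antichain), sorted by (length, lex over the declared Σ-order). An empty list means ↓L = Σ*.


min(Σ*\↓L) = [].

|Q|=4, |F|=2, |δ|=11 (5 ε).
min D↑ (1 st, q0=0, F={}): 0:u→0,5→0,6→0.
L(D↑) = ∅ ⇒ ↓L = Σ*.


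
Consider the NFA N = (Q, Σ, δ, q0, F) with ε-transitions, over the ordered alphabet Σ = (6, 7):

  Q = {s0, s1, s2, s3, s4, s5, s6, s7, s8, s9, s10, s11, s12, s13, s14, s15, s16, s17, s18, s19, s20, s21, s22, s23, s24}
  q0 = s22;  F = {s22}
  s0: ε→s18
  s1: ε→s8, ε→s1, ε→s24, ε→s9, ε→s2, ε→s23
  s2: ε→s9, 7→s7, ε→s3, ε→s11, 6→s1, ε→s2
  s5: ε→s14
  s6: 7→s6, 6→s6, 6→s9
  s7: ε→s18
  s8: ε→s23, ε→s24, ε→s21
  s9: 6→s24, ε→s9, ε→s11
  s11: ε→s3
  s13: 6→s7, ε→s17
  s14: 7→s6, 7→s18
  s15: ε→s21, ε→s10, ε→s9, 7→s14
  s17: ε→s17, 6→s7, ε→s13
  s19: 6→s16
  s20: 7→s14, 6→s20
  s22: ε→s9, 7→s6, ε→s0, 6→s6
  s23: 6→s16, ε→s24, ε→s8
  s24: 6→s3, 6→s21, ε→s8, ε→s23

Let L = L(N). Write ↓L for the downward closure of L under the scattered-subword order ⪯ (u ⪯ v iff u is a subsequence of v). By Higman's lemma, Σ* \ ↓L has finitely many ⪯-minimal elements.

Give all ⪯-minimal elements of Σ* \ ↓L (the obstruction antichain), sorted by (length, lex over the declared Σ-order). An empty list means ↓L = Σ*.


|Q|=25, |F|=1, |δ|=50 (31 ε).
min D↑ (2 st, q0=0, F={1}): 0:6→1,7→1 1:6→1,7→1.
'6': |S_i|=[12, 9] end={s11,s16,s21,s23,s24,s3,s6,s8,s9} ∉↓L; 1/1 del acc.
'7': run [12, 9] end={s11,s16,s21,s23,s24,s3,s6,s8,s9} rej; 1/1 del acc.
2 words, ⪯-incomp.

min(Σ*\↓L) = [6, 7].


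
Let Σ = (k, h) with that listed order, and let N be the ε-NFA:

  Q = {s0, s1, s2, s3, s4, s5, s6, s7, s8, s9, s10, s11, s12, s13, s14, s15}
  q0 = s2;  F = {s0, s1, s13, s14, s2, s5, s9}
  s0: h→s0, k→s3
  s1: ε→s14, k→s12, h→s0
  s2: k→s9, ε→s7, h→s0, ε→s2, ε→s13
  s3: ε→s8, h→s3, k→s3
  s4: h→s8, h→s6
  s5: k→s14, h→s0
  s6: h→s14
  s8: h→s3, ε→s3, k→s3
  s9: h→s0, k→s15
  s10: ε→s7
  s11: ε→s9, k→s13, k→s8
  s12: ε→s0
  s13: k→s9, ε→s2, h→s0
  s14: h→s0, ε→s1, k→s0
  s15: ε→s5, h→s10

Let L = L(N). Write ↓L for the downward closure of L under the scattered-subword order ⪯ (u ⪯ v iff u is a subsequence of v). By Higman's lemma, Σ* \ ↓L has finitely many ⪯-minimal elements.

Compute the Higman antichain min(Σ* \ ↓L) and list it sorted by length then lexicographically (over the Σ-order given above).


min(Σ*\↓L) = [hk, kkkkk].

|Q|=16, |F|=7, |δ|=36 (12 ε).
min D↑ (6 st, q0=0, F={4}): 0:k→1,h→2 1:k→3,h→2 2:k→4,h→2 3:k→5,h→2 4:k→4,h→4 5:k→2,h→2 (ε-aug+det+¬).
'hk': |S_i|=[13, 5, 2] end={s3,s8} rej; 2/2 single-dels accept.
'kkkkk': N↓-sim [13, 11, 10, 6, 4, 2] end={s3,s8} rej; 5/5 del acc.
2 minimals (antichain).


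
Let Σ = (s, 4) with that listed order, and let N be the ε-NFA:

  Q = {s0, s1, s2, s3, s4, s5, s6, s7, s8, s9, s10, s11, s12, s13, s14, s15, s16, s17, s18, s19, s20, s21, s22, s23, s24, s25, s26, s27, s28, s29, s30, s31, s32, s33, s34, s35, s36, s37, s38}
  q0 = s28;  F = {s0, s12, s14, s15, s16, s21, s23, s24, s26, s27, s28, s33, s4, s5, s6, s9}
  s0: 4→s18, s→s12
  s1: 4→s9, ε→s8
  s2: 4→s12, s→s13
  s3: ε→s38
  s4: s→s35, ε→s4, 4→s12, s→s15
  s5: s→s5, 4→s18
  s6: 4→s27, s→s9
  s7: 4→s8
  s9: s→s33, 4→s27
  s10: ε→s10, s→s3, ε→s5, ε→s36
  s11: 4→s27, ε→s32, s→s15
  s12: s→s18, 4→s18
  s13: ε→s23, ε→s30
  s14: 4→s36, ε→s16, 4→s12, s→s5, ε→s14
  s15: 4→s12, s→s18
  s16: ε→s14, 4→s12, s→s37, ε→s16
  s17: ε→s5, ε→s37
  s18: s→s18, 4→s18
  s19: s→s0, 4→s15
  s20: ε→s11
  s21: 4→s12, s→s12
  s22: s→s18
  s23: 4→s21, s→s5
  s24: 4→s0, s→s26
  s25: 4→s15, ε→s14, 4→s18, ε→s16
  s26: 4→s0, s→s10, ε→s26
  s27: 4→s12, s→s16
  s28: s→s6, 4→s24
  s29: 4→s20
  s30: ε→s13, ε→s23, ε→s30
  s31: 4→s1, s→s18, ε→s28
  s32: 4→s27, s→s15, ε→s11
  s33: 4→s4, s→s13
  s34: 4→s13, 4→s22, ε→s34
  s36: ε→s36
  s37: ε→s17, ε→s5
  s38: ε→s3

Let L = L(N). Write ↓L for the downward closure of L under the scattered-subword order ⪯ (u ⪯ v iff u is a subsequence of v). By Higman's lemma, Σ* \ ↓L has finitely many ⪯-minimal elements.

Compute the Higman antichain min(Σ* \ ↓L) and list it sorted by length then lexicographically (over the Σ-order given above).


|Q|=39, |F|=16, |δ|=84 (29 ε).
min D↑ (16 st, q0=0, F={11}): 0:s→1,4→2 1:s→3,4→4 2:s→5,4→6 3:s→7,4→4 4:s→8,4→9 5:s→10,4→6 6:s→9,4→11 7:s→12,4→13 8:s→10,4→9 9:s→11,4→11 10:s→10,4→11 11:s→11,4→11 12:s→10,4→14 13:s→15,4→9 14:s→9,4→9 15:s→11,4→9 (ε-aug+det+¬).
'444': N↓-sim [26, 19, 4, 1] end={s18} rej; 3/3 single-dels accept.
's44s': N↓-sim [26, 24, 14, 3, 1] end={s18} ∉↓L; 4/4 single-dels accept.
'4ss4': N↓-sim [26, 19, 15, 9, 1] end={s18} — reject; 4/4 del acc.
'44ss': run [26, 19, 4, 2, 1] end={s18} rej; 4/4 single-dels accept.
'sssss4': |S_i|=[26, 24, 21, 18, 11, 3, 1] end={s18} ∉↓L; 6/6 single-dels accept.
'sss4ss': run [26, 24, 21, 18, 7, 4, 1] end={s18} ∉↓L; 6/6 single-dels accept.
6 words, ⪯-incomp.

Antichain: [444, s44s, 4ss4, 44ss, sssss4, sss4ss].
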